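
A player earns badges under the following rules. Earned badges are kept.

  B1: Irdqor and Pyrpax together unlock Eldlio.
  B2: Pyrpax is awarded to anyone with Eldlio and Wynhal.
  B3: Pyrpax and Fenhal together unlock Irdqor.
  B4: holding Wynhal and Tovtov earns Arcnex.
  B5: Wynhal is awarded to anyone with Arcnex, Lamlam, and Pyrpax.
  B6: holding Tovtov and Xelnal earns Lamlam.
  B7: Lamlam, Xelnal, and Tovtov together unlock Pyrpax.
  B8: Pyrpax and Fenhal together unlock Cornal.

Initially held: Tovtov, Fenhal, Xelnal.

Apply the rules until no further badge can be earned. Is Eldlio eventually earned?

Yes

With Tovtov and Xelnal, Lamlam is earned (B6).
With Lamlam, Xelnal, and Tovtov, Pyrpax is earned (B7).
With Pyrpax and Fenhal, Irdqor is earned (B3).
With Irdqor and Pyrpax, Eldlio is earned (B1).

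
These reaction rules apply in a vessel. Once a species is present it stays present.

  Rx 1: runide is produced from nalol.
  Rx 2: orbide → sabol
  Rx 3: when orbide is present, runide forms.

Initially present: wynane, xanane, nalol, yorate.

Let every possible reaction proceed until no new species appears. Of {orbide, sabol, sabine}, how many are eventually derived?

No rule produces orbide, and it is not given.
sabol would need orbide (Rx 2), but orbide never forms.
No rule produces sabine, and it is not given.
None of the 3 are reached.

0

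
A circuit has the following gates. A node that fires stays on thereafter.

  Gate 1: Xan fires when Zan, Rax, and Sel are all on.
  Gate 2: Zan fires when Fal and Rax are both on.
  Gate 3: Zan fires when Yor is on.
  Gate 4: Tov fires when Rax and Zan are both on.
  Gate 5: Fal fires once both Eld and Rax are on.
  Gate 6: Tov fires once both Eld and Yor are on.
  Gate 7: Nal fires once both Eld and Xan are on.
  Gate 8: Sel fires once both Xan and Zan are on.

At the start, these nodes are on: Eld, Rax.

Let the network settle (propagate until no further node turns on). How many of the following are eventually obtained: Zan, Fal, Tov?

3

Gate 5: Eld and Rax on → Fal on.
Gate 2: Fal and Rax on → Zan on.
Rax and Zan are on, so Tov fires (Gate 4).
Zan: reached.
Fal: reached.
Tov: reached.
All 3 are reached.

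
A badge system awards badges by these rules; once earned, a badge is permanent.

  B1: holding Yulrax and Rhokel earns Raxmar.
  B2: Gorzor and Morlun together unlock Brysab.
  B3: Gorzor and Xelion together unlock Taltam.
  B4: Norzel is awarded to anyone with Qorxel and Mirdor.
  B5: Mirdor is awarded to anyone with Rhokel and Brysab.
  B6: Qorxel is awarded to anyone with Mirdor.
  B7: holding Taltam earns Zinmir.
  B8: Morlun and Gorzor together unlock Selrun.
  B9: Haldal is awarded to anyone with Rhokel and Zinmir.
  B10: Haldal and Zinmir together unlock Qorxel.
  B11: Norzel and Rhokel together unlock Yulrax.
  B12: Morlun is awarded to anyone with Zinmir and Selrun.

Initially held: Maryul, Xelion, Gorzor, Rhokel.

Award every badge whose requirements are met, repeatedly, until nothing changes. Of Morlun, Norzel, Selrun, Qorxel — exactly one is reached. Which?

Qorxel

With Gorzor and Xelion, Taltam is earned (B3).
With Taltam, Zinmir is earned (B7).
With Rhokel and Zinmir, Haldal is earned (B9).
With Haldal and Zinmir, Qorxel is earned (B10).
Norzel would need Qorxel and Mirdor (B4), but Mirdor is never earned. Selrun would need Morlun and Gorzor (B8), but Morlun is never earned. Morlun would need Zinmir and Selrun (B12), but Selrun is never earned.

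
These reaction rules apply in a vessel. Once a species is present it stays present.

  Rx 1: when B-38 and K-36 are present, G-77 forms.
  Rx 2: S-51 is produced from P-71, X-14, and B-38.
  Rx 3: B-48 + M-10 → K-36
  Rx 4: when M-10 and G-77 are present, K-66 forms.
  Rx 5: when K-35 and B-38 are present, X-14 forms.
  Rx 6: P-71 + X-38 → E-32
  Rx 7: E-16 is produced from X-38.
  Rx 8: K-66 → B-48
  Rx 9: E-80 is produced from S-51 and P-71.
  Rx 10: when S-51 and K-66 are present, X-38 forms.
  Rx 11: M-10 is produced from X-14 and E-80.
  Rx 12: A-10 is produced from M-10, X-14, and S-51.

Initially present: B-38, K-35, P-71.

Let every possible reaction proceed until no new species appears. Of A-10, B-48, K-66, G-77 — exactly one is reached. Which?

A-10

K-35 and B-38 present → X-14 forms (Rx 5).
P-71, X-14, and B-38 present → S-51 forms (Rx 2).
S-51 and P-71 present → E-80 forms (Rx 9).
X-14 and E-80 present → M-10 forms (Rx 11).
M-10, X-14, and S-51 present → A-10 forms (Rx 12).
K-66 would need M-10 and G-77 (Rx 4), but G-77 never forms. B-48 would need K-66 (Rx 8), but K-66 never forms. G-77 would need B-38 and K-36 (Rx 1), but K-36 never forms.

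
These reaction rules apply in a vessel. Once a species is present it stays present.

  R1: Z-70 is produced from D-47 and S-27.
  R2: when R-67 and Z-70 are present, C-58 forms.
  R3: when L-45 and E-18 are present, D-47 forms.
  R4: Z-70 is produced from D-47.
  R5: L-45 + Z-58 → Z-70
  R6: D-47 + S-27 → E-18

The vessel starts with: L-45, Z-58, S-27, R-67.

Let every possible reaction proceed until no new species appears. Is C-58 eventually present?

L-45 and Z-58 present → Z-70 forms (R5).
R-67 and Z-70 present → C-58 forms (R2).

Yes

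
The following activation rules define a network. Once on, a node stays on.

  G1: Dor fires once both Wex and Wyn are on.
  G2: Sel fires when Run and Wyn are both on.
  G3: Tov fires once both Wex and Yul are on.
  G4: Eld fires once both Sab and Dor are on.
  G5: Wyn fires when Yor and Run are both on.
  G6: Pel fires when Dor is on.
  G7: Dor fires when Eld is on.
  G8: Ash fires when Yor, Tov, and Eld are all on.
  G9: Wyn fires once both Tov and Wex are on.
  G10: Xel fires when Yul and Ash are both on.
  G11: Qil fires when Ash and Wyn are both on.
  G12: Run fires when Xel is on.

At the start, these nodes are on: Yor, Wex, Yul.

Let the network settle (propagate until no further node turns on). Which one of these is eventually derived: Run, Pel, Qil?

Pel

Wex and Yul are on, so Tov fires (G3).
Tov and Wex are on, so Wyn fires (G9).
G1: Wex and Wyn on → Dor on.
G6: Dor on → Pel on.
Run would need Xel (G12), but Xel never turns on. Qil would need Ash and Wyn (G11), but Ash never turns on.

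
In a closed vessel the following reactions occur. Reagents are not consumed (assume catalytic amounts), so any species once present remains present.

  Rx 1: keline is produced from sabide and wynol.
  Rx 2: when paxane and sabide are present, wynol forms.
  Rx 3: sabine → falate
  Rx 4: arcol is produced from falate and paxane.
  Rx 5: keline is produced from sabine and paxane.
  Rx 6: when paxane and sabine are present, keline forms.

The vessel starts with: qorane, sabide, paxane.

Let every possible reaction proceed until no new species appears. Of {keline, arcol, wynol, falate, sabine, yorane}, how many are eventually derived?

2

paxane and sabide present → wynol forms (Rx 2).
sabide and wynol present → keline forms (Rx 1).
keline: reached.
arcol would need falate and paxane (Rx 4), but falate never forms.
wynol: reached.
falate would need sabine (Rx 3), but sabine never forms.
No rule produces sabine, and it is not given.
No rule produces yorane, and it is not given.
Reached: keline and wynol — 2 of the 6.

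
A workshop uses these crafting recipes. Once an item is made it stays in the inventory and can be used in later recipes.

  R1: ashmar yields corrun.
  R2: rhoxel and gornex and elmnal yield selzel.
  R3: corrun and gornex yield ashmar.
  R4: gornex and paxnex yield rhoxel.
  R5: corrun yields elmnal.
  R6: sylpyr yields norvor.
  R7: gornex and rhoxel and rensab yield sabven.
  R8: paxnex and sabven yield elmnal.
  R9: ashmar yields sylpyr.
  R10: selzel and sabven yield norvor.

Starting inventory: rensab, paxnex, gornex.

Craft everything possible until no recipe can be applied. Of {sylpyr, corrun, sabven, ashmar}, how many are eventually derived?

Using R4, gornex and paxnex make rhoxel.
gornex and rhoxel and rensab → sabven (R7).
sylpyr would need ashmar (R9), but ashmar is never obtained.
corrun would need ashmar (R1), but ashmar is never obtained.
sabven: reached.
ashmar would need corrun and gornex (R3), but corrun is never obtained.
Reached: sabven — 1 of the 4.

1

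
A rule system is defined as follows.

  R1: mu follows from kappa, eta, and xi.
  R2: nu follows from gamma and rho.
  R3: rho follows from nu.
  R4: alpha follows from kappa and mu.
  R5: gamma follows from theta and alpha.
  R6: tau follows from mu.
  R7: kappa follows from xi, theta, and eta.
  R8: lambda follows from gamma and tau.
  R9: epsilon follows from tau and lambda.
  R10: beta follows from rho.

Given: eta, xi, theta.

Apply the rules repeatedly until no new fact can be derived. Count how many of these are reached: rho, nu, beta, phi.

rho would need nu (R3), but nu is never established.
nu would need gamma and rho (R2), but rho is never established.
beta would need rho (R10), but rho is never established.
No rule produces phi, and it is not given.
None of the 4 are reached.

0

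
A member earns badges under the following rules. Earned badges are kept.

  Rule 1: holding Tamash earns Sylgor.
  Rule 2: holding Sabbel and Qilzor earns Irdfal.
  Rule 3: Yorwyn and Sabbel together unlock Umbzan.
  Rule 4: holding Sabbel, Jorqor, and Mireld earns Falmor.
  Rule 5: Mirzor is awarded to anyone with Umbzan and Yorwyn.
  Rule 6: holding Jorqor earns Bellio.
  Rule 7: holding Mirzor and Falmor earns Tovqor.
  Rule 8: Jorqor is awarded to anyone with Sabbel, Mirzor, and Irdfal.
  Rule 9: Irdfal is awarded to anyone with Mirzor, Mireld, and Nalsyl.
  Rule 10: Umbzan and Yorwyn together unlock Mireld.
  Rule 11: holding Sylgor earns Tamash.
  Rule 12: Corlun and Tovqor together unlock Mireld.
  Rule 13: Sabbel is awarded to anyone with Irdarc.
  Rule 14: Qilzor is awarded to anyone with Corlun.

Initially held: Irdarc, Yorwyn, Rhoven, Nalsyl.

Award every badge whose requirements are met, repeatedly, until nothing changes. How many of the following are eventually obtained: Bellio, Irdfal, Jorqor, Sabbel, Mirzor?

With Irdarc, Sabbel is earned (Rule 13).
With Yorwyn and Sabbel, Umbzan is earned (Rule 3).
With Umbzan and Yorwyn, Mireld is earned (Rule 10).
With Umbzan and Yorwyn, Mirzor is earned (Rule 5).
With Mirzor, Mireld, and Nalsyl, Irdfal is earned (Rule 9).
With Sabbel, Mirzor, and Irdfal, Jorqor is earned (Rule 8).
With Jorqor, Bellio is earned (Rule 6).
Bellio: reached.
Irdfal: reached.
Jorqor: reached.
Sabbel: reached.
Mirzor: reached.
All 5 are reached.

5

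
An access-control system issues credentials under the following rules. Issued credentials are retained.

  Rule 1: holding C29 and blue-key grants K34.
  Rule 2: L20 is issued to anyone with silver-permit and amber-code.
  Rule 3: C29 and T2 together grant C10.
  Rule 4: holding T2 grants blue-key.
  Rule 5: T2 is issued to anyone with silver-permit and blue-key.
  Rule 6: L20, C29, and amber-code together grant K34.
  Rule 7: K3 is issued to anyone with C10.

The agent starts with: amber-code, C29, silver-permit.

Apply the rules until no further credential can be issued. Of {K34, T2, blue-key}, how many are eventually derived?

Holding silver-permit and amber-code grants L20 (Rule 2).
Holding L20, C29, and amber-code grants K34 (Rule 6).
K34: reached.
T2 would need silver-permit and blue-key (Rule 5), but blue-key is never granted.
blue-key would need T2 (Rule 4), but T2 is never granted.
Reached: K34 — 1 of the 3.

1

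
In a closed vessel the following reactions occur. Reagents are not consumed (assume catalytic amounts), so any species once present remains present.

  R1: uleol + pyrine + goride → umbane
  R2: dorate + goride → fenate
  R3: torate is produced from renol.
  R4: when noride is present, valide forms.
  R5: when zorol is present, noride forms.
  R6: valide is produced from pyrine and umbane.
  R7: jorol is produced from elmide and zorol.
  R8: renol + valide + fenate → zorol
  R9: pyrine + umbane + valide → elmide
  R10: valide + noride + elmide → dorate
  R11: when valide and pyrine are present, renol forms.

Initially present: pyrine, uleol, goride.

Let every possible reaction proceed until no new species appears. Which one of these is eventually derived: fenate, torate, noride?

torate

uleol, pyrine, and goride present → umbane forms (R1).
pyrine and umbane present → valide forms (R6).
valide and pyrine present → renol forms (R11).
renol present → torate forms (R3).
fenate would need dorate and goride (R2), but dorate never forms. noride would need zorol (R5), but zorol never forms.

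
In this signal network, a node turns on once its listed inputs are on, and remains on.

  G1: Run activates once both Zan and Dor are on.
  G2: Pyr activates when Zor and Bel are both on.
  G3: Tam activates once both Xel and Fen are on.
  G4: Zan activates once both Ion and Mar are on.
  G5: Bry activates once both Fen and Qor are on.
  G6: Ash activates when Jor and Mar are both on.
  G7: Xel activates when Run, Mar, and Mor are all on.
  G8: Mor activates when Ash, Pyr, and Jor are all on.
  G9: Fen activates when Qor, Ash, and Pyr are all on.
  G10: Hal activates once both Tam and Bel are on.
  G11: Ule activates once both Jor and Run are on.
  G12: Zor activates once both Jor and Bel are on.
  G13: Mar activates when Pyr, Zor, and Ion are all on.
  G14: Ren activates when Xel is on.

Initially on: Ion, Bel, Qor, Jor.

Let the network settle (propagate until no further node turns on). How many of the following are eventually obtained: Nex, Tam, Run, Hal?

0

No rule produces Nex, and it is not given.
Tam would need Xel and Fen (G3), but Xel never turns on.
Run would need Zan and Dor (G1), but Dor never turns on.
Hal would need Tam and Bel (G10), but Tam never turns on.
None of the 4 are reached.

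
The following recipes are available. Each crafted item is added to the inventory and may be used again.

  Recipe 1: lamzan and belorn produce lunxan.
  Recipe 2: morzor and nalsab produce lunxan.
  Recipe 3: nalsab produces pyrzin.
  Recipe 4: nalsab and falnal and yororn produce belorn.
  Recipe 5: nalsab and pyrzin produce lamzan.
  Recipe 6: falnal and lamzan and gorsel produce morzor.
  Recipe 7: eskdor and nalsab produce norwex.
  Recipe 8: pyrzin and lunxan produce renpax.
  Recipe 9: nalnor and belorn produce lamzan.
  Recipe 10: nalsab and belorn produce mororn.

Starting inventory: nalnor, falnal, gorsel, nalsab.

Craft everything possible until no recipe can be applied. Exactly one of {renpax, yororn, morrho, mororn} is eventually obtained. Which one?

nalsab → pyrzin (Recipe 3).
Using Recipe 5, nalsab and pyrzin make lamzan.
falnal and lamzan and gorsel → morzor (Recipe 6).
morzor and nalsab → lunxan (Recipe 2).
Using Recipe 8, pyrzin and lunxan make renpax.
No rule produces yororn, and it is not given. mororn would need nalsab and belorn (Recipe 10), but belorn is never obtained. No rule produces morrho, and it is not given.

renpax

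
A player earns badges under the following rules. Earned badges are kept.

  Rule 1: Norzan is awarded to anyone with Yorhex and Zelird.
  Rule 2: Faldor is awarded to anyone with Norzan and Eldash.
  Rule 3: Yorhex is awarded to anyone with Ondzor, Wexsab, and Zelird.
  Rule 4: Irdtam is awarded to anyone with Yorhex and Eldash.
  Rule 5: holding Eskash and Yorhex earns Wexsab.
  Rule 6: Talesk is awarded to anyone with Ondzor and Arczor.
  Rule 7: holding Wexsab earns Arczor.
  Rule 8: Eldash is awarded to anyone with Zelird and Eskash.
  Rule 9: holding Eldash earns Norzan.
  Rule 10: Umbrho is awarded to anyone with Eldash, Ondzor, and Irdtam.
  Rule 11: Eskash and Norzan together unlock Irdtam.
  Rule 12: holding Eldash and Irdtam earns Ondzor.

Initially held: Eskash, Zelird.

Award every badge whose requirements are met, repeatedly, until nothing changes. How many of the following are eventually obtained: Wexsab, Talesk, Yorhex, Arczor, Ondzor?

With Zelird and Eskash, Eldash is earned (Rule 8).
With Eldash, Norzan is earned (Rule 9).
With Eskash and Norzan, Irdtam is earned (Rule 11).
With Eldash and Irdtam, Ondzor is earned (Rule 12).
Wexsab would need Eskash and Yorhex (Rule 5), but Yorhex is never earned.
Talesk would need Ondzor and Arczor (Rule 6), but Arczor is never earned.
Yorhex would need Ondzor, Wexsab, and Zelird (Rule 3), but Wexsab is never earned.
Arczor would need Wexsab (Rule 7), but Wexsab is never earned.
Ondzor: reached.
Reached: Ondzor — 1 of the 5.

1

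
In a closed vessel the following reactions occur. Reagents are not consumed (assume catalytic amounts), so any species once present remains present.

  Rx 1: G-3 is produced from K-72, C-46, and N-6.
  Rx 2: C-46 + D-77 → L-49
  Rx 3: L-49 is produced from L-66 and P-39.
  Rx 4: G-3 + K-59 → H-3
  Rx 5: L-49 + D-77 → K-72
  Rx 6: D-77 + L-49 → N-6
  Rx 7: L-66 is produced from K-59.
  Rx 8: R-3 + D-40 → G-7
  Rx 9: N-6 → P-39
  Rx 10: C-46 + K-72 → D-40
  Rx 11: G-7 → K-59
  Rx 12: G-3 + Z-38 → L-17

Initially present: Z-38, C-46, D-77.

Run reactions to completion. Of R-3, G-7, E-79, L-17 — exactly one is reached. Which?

L-17

C-46 and D-77 present → L-49 forms (Rx 2).
D-77 and L-49 present → N-6 forms (Rx 6).
L-49 and D-77 present → K-72 forms (Rx 5).
K-72, C-46, and N-6 present → G-3 forms (Rx 1).
G-3 and Z-38 present → L-17 forms (Rx 12).
G-7 would need R-3 and D-40 (Rx 8), but R-3 never forms. No rule produces R-3, and it is not given. No rule produces E-79, and it is not given.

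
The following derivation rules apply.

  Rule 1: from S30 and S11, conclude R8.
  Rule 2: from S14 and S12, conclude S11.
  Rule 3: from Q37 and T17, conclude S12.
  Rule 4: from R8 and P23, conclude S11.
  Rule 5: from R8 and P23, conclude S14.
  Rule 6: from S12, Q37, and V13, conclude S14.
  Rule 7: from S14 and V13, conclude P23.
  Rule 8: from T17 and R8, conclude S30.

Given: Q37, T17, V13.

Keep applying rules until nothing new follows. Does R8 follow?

R8 would need S30 and S11 (Rule 1), but S30 is never established.

No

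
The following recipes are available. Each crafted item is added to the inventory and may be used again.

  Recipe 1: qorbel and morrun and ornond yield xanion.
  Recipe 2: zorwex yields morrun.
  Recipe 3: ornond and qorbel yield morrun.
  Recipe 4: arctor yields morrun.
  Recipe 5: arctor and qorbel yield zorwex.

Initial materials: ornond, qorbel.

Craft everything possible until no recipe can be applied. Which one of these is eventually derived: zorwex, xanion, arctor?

xanion

ornond and qorbel → morrun (Recipe 3).
qorbel and morrun and ornond → xanion (Recipe 1).
No rule produces arctor, and it is not given. zorwex would need arctor and qorbel (Recipe 5), but arctor is never obtained.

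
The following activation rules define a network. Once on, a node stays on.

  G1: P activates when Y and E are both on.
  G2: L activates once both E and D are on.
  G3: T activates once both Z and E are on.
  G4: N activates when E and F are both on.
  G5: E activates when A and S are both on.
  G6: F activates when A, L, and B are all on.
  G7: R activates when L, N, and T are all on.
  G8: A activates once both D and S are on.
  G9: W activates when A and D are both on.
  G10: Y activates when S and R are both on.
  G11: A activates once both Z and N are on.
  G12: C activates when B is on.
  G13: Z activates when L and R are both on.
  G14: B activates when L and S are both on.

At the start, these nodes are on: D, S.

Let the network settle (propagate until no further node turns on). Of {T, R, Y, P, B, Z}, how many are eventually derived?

D and S are on, so A activates (G8).
A and S are on, so E activates (G5).
G2: E and D on → L on.
L and S are on, so B activates (G14).
T would need Z and E (G3), but Z never turns on.
R would need L, N, and T (G7), but T never turns on.
Y would need S and R (G10), but R never turns on.
P would need Y and E (G1), but Y never turns on.
B: reached.
Z would need L and R (G13), but R never turns on.
Reached: B — 1 of the 6.

1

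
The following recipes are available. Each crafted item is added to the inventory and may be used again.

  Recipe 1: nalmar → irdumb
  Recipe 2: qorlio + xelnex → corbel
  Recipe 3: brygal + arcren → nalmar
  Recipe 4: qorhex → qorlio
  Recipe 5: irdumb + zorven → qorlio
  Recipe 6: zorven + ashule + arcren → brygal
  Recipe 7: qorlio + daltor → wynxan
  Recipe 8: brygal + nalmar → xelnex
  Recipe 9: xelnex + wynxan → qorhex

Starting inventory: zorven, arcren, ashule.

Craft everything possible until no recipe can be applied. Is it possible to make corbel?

Using Recipe 6, zorven, ashule, and arcren make brygal.
Using Recipe 3, brygal and arcren make nalmar.
Using Recipe 8, brygal and nalmar make xelnex.
nalmar → irdumb (Recipe 1).
irdumb + zorven → qorlio (Recipe 5).
qorlio + xelnex → corbel (Recipe 2).

Yes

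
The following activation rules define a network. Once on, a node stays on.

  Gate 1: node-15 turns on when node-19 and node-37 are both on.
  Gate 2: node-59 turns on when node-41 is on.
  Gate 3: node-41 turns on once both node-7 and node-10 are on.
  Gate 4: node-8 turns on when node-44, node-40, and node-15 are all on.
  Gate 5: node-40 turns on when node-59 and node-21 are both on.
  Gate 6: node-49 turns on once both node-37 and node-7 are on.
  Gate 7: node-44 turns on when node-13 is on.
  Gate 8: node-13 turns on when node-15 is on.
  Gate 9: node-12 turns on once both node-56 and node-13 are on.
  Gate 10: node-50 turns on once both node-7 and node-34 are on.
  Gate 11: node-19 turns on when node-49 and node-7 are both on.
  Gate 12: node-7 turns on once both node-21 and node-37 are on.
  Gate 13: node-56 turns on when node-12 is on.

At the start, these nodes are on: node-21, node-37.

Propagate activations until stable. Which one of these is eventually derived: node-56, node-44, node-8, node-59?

node-44

node-21 and node-37 are on, so node-7 turns on (Gate 12).
Gate 6: node-37 and node-7 on → node-49 on.
node-49 and node-7 are on, so node-19 turns on (Gate 11).
Gate 1: node-19 and node-37 on → node-15 on.
Gate 8: node-15 on → node-13 on.
node-13 is on, so node-44 turns on (Gate 7).
node-56 would need node-12 (Gate 13), but node-12 never turns on. node-8 would need node-44, node-40, and node-15 (Gate 4), but node-40 never turns on. node-59 would need node-41 (Gate 2), but node-41 never turns on.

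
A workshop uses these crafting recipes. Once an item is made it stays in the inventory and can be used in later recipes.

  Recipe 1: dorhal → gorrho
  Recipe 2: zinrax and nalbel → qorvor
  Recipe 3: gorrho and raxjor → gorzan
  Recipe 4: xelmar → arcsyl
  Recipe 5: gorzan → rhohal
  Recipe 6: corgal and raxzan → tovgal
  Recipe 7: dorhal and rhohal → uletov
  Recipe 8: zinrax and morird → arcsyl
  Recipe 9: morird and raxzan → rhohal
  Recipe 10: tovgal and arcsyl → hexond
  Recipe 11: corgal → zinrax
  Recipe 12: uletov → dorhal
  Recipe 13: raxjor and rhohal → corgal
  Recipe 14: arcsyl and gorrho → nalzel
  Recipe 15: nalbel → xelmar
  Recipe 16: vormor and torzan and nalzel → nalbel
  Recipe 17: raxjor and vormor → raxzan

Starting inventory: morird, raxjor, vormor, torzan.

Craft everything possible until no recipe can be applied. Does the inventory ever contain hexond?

raxjor and vormor → raxzan (Recipe 17).
Using Recipe 9, morird and raxzan make rhohal.
Using Recipe 13, raxjor and rhohal make corgal.
corgal and raxzan → tovgal (Recipe 6).
corgal → zinrax (Recipe 11).
zinrax and morird → arcsyl (Recipe 8).
Using Recipe 10, tovgal and arcsyl make hexond.

Yes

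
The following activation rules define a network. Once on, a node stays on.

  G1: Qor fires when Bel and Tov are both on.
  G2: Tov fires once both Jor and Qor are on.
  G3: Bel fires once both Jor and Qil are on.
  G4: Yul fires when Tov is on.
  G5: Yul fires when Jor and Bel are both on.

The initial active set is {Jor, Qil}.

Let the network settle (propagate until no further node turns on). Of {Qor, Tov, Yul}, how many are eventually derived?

1

Jor and Qil are on, so Bel fires (G3).
G5: Jor and Bel on → Yul on.
Qor would need Bel and Tov (G1), but Tov never turns on.
Tov would need Jor and Qor (G2), but Qor never turns on.
Yul: reached.
Reached: Yul — 1 of the 3.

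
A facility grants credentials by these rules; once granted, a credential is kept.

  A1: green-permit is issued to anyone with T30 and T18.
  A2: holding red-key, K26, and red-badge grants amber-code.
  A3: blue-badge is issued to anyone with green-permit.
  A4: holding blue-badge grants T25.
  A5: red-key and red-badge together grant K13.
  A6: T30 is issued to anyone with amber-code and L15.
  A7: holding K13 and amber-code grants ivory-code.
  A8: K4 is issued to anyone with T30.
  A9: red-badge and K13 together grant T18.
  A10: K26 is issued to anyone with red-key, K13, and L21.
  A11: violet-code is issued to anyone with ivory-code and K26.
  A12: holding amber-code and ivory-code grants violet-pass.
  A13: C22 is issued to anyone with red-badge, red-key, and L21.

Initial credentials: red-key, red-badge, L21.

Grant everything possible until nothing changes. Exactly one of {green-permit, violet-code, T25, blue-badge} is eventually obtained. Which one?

violet-code

Holding red-key and red-badge grants K13 (A5).
Holding red-key, K13, and L21 grants K26 (A10).
Holding red-key, K26, and red-badge grants amber-code (A2).
Holding K13 and amber-code grants ivory-code (A7).
Holding ivory-code and K26 grants violet-code (A11).
blue-badge would need green-permit (A3), but green-permit is never granted. T25 would need blue-badge (A4), but blue-badge is never granted. green-permit would need T30 and T18 (A1), but T30 is never granted.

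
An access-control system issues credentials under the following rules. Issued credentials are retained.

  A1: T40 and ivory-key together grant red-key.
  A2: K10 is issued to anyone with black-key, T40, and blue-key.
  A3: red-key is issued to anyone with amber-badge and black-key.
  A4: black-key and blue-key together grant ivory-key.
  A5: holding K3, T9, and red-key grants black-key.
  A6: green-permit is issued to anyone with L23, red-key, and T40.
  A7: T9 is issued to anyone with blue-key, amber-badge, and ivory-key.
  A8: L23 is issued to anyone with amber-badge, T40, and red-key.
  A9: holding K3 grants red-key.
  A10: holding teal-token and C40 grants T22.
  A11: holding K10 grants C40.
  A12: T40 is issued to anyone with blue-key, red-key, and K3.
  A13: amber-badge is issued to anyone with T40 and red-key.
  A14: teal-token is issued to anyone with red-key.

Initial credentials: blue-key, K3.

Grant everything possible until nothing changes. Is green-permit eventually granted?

Holding K3 grants red-key (A9).
Holding blue-key, red-key, and K3 grants T40 (A12).
Holding T40 and red-key grants amber-badge (A13).
Holding amber-badge, T40, and red-key grants L23 (A8).
Holding L23, red-key, and T40 grants green-permit (A6).

Yes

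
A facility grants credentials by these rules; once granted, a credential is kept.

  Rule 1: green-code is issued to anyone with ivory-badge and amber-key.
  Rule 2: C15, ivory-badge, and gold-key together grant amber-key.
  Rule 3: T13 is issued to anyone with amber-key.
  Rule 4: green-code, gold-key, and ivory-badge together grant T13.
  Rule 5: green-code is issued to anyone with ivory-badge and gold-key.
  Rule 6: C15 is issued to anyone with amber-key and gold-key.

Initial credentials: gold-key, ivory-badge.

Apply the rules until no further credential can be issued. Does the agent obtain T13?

Holding ivory-badge and gold-key grants green-code (Rule 5).
Holding green-code, gold-key, and ivory-badge grants T13 (Rule 4).

Yes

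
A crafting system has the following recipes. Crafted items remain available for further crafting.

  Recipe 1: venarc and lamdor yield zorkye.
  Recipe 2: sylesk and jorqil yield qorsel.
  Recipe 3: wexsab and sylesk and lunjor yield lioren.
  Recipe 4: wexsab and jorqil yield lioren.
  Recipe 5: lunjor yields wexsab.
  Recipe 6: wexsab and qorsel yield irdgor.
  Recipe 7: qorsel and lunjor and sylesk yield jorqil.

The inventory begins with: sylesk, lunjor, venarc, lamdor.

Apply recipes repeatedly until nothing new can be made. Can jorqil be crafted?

No

jorqil would need qorsel, lunjor, and sylesk (Recipe 7), but qorsel is never obtained.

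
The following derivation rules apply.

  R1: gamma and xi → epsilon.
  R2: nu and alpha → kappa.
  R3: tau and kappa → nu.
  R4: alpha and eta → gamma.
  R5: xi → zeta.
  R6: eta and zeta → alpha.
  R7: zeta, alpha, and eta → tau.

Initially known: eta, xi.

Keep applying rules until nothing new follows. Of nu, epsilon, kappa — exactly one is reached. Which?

From xi, R5 gives zeta.
eta and zeta hold, so alpha follows (R6).
alpha and eta hold, so gamma follows (R4).
From gamma and xi, R1 gives epsilon.
nu would need tau and kappa (R3), but kappa is never established. kappa would need nu and alpha (R2), but nu is never established.

epsilon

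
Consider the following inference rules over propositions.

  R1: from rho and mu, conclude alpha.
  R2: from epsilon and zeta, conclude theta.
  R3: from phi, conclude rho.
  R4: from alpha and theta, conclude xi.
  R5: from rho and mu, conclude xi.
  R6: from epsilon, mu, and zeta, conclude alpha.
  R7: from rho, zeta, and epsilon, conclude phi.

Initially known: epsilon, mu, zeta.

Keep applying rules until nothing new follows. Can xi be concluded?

Yes

From epsilon, mu, and zeta, R6 gives alpha.
epsilon and zeta hold, so theta follows (R2).
alpha and theta hold, so xi follows (R4).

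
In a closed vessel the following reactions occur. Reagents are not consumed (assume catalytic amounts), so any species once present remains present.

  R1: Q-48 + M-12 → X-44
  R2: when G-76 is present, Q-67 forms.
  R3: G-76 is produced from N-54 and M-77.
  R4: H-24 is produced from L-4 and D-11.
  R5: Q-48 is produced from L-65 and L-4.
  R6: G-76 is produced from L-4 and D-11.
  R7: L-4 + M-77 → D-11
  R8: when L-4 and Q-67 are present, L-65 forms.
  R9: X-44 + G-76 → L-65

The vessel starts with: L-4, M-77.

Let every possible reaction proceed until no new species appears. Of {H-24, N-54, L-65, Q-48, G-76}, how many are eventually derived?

L-4 and M-77 present → D-11 forms (R7).
L-4 and D-11 present → H-24 forms (R4).
L-4 and D-11 present → G-76 forms (R6).
G-76 present → Q-67 forms (R2).
L-4 and Q-67 present → L-65 forms (R8).
L-65 and L-4 present → Q-48 forms (R5).
H-24: reached.
No rule produces N-54, and it is not given.
L-65: reached.
Q-48: reached.
G-76: reached.
Reached: H-24, L-65, Q-48, and G-76 — 4 of the 5.

4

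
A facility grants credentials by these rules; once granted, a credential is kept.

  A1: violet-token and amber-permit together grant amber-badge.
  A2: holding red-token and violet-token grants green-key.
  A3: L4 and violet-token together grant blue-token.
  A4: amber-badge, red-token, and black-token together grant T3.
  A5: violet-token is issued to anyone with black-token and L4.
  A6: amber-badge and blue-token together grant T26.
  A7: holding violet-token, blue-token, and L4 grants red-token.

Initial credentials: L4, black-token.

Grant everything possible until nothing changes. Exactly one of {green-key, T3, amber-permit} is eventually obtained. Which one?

Holding black-token and L4 grants violet-token (A5).
Holding L4 and violet-token grants blue-token (A3).
Holding violet-token, blue-token, and L4 grants red-token (A7).
Holding red-token and violet-token grants green-key (A2).
T3 would need amber-badge, red-token, and black-token (A4), but amber-badge is never granted. No rule produces amber-permit, and it is not given.

green-key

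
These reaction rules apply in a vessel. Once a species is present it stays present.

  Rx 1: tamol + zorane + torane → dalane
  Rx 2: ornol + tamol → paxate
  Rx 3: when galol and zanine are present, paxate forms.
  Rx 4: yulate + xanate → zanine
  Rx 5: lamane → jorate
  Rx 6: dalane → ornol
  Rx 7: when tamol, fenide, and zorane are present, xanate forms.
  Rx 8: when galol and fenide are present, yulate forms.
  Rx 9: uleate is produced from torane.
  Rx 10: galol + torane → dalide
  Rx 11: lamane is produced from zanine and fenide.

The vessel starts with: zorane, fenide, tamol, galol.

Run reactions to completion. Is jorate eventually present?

galol and fenide present → yulate forms (Rx 8).
tamol, fenide, and zorane present → xanate forms (Rx 7).
yulate and xanate present → zanine forms (Rx 4).
zanine and fenide present → lamane forms (Rx 11).
lamane present → jorate forms (Rx 5).

Yes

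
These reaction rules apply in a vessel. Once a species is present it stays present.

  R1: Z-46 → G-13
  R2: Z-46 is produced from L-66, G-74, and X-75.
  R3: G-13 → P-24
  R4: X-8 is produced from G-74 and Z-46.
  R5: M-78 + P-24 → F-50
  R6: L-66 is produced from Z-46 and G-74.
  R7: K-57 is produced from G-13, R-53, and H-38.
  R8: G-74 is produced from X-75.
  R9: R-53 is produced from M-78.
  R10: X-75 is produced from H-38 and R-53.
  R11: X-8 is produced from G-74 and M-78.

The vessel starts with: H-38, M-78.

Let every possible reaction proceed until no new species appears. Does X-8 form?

M-78 present → R-53 forms (R9).
H-38 and R-53 present → X-75 forms (R10).
X-75 present → G-74 forms (R8).
G-74 and M-78 present → X-8 forms (R11).

Yes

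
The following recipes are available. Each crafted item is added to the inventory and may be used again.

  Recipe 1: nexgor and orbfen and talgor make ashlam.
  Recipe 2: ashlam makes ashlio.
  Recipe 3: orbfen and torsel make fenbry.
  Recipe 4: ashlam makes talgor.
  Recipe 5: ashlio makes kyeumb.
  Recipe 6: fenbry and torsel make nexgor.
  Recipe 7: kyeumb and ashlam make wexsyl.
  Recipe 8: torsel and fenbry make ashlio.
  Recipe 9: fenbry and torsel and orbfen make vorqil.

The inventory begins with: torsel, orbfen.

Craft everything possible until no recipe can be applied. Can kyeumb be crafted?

Yes

orbfen and torsel → fenbry (Recipe 3).
Using Recipe 8, torsel and fenbry make ashlio.
Using Recipe 5, ashlio makes kyeumb.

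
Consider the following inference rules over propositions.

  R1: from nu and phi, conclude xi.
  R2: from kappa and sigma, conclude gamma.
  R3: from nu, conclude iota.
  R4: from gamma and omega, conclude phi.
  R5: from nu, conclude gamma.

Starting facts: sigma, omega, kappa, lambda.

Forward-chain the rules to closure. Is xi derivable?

No

xi would need nu and phi (R1), but nu is never established.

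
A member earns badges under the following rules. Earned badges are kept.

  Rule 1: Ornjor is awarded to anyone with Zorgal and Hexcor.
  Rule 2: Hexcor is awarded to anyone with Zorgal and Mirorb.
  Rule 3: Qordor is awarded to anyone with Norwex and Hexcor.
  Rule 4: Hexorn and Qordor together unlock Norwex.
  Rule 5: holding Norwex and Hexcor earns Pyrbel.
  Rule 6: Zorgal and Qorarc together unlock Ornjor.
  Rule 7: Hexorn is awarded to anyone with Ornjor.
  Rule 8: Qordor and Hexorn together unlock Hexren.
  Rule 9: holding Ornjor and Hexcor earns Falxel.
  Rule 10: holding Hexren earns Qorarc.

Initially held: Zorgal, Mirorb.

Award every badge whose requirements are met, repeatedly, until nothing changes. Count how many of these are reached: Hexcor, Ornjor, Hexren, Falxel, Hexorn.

4

With Zorgal and Mirorb, Hexcor is earned (Rule 2).
With Zorgal and Hexcor, Ornjor is earned (Rule 1).
With Ornjor and Hexcor, Falxel is earned (Rule 9).
With Ornjor, Hexorn is earned (Rule 7).
Hexcor: reached.
Ornjor: reached.
Hexren would need Qordor and Hexorn (Rule 8), but Qordor is never earned.
Falxel: reached.
Hexorn: reached.
Reached: Hexcor, Ornjor, Falxel, and Hexorn — 4 of the 5.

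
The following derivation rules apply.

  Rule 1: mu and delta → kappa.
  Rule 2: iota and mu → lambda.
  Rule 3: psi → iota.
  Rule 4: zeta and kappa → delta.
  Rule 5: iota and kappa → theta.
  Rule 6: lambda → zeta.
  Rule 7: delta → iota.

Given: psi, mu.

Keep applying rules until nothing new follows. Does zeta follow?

Yes

psi holds, so iota follows (Rule 3).
From iota and mu, Rule 2 gives lambda.
From lambda, Rule 6 gives zeta.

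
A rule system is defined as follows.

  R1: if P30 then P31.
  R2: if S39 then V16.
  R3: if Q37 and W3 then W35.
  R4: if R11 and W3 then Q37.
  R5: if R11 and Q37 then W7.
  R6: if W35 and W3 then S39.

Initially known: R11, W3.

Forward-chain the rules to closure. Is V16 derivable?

Yes

From R11 and W3, R4 gives Q37.
From Q37 and W3, R3 gives W35.
W35 and W3 hold, so S39 follows (R6).
From S39, R2 gives V16.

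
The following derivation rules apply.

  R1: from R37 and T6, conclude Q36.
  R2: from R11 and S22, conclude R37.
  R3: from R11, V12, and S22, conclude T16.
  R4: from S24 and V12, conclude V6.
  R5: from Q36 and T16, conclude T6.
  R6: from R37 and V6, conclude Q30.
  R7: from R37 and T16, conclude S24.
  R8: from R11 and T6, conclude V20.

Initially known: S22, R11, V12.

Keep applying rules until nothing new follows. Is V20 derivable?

No

V20 would need R11 and T6 (R8), but T6 is never established.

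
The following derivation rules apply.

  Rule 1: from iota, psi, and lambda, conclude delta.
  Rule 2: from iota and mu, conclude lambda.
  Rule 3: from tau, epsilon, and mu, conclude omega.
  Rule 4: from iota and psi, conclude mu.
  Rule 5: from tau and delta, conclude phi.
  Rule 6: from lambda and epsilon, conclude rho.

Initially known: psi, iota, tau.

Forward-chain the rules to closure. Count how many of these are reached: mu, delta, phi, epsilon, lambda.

4

iota and psi hold, so mu follows (Rule 4).
iota and mu hold, so lambda follows (Rule 2).
iota, psi, and lambda hold, so delta follows (Rule 1).
From tau and delta, Rule 5 gives phi.
mu: reached.
delta: reached.
phi: reached.
No rule produces epsilon, and it is not given.
lambda: reached.
Reached: mu, delta, phi, and lambda — 4 of the 5.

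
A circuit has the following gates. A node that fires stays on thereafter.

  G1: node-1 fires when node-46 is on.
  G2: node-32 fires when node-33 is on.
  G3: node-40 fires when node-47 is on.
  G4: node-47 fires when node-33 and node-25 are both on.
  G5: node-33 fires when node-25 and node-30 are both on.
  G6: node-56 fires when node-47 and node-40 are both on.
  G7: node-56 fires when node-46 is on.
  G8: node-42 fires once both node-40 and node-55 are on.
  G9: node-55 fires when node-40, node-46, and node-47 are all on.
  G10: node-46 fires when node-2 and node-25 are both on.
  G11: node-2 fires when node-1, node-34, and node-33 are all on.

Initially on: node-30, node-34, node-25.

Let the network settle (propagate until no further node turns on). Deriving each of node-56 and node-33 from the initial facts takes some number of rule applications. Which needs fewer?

node-33

node-33: G5: node-25 and node-30 on → node-33 on. [1 rule application]
node-56: node-25 and node-30 are on, so node-33 fires (G5). G4: node-33 and node-25 on → node-47 on. G3: node-47 on → node-40 on. G6: node-47 and node-40 on → node-56 on. [4 rule applications]
node-33 needs fewer.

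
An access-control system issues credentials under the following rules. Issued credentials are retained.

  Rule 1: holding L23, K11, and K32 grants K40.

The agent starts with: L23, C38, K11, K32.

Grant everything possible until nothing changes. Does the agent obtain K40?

Holding L23, K11, and K32 grants K40 (Rule 1).

Yes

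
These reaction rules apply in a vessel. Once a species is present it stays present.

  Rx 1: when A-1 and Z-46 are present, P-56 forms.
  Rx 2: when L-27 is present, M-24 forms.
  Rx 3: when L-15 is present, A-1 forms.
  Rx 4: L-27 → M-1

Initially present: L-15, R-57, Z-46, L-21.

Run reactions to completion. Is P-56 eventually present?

L-15 present → A-1 forms (Rx 3).
A-1 and Z-46 present → P-56 forms (Rx 1).

Yes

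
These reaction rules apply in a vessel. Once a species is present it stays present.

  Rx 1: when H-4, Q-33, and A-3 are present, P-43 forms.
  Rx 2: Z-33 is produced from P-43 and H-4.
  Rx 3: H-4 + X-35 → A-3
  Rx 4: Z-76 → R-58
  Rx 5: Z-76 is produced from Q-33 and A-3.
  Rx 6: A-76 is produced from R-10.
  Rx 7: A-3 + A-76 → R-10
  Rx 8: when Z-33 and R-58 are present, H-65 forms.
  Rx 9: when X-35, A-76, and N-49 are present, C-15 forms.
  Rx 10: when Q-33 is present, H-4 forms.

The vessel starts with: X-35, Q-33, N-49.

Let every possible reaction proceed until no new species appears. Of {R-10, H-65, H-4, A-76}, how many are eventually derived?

2

Q-33 present → H-4 forms (Rx 10).
H-4 and X-35 present → A-3 forms (Rx 3).
H-4, Q-33, and A-3 present → P-43 forms (Rx 1).
Q-33 and A-3 present → Z-76 forms (Rx 5).
P-43 and H-4 present → Z-33 forms (Rx 2).
Z-76 present → R-58 forms (Rx 4).
Z-33 and R-58 present → H-65 forms (Rx 8).
R-10 would need A-3 and A-76 (Rx 7), but A-76 never forms.
H-65: reached.
H-4: reached.
A-76 would need R-10 (Rx 6), but R-10 never forms.
Reached: H-65 and H-4 — 2 of the 4.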